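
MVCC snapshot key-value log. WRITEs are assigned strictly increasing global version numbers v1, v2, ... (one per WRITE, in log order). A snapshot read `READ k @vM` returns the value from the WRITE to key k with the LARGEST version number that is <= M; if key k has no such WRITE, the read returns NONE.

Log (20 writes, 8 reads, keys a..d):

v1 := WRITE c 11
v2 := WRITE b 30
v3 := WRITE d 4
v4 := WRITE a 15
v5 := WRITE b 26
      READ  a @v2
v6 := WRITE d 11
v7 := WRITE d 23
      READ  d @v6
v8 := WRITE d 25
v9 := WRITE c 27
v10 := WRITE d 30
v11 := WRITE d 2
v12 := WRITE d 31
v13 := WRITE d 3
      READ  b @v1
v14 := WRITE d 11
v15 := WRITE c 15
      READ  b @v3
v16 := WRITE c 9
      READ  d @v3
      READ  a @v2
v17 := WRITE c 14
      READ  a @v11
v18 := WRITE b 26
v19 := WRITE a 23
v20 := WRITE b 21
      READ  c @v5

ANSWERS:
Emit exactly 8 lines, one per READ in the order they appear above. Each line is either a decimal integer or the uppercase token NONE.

Answer: NONE
11
NONE
30
4
NONE
15
11

Derivation:
v1: WRITE c=11  (c history now [(1, 11)])
v2: WRITE b=30  (b history now [(2, 30)])
v3: WRITE d=4  (d history now [(3, 4)])
v4: WRITE a=15  (a history now [(4, 15)])
v5: WRITE b=26  (b history now [(2, 30), (5, 26)])
READ a @v2: history=[(4, 15)] -> no version <= 2 -> NONE
v6: WRITE d=11  (d history now [(3, 4), (6, 11)])
v7: WRITE d=23  (d history now [(3, 4), (6, 11), (7, 23)])
READ d @v6: history=[(3, 4), (6, 11), (7, 23)] -> pick v6 -> 11
v8: WRITE d=25  (d history now [(3, 4), (6, 11), (7, 23), (8, 25)])
v9: WRITE c=27  (c history now [(1, 11), (9, 27)])
v10: WRITE d=30  (d history now [(3, 4), (6, 11), (7, 23), (8, 25), (10, 30)])
v11: WRITE d=2  (d history now [(3, 4), (6, 11), (7, 23), (8, 25), (10, 30), (11, 2)])
v12: WRITE d=31  (d history now [(3, 4), (6, 11), (7, 23), (8, 25), (10, 30), (11, 2), (12, 31)])
v13: WRITE d=3  (d history now [(3, 4), (6, 11), (7, 23), (8, 25), (10, 30), (11, 2), (12, 31), (13, 3)])
READ b @v1: history=[(2, 30), (5, 26)] -> no version <= 1 -> NONE
v14: WRITE d=11  (d history now [(3, 4), (6, 11), (7, 23), (8, 25), (10, 30), (11, 2), (12, 31), (13, 3), (14, 11)])
v15: WRITE c=15  (c history now [(1, 11), (9, 27), (15, 15)])
READ b @v3: history=[(2, 30), (5, 26)] -> pick v2 -> 30
v16: WRITE c=9  (c history now [(1, 11), (9, 27), (15, 15), (16, 9)])
READ d @v3: history=[(3, 4), (6, 11), (7, 23), (8, 25), (10, 30), (11, 2), (12, 31), (13, 3), (14, 11)] -> pick v3 -> 4
READ a @v2: history=[(4, 15)] -> no version <= 2 -> NONE
v17: WRITE c=14  (c history now [(1, 11), (9, 27), (15, 15), (16, 9), (17, 14)])
READ a @v11: history=[(4, 15)] -> pick v4 -> 15
v18: WRITE b=26  (b history now [(2, 30), (5, 26), (18, 26)])
v19: WRITE a=23  (a history now [(4, 15), (19, 23)])
v20: WRITE b=21  (b history now [(2, 30), (5, 26), (18, 26), (20, 21)])
READ c @v5: history=[(1, 11), (9, 27), (15, 15), (16, 9), (17, 14)] -> pick v1 -> 11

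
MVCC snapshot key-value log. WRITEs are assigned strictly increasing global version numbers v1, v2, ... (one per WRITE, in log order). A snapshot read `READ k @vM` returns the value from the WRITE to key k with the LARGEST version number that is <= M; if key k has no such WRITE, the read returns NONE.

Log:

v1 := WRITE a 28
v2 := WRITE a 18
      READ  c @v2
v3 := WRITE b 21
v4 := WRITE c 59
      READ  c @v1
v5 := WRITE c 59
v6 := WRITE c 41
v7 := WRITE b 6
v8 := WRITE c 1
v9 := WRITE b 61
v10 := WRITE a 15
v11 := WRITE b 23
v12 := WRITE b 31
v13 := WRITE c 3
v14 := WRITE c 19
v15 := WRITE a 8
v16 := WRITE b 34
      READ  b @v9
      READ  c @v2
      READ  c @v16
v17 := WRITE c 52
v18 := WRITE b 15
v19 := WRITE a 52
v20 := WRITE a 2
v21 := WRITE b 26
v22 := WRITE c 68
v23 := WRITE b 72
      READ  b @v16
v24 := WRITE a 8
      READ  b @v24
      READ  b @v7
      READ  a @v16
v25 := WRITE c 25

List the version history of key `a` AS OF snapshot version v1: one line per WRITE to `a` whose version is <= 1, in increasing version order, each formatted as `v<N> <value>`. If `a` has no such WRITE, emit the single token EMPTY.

Answer: v1 28

Derivation:
Scan writes for key=a with version <= 1:
  v1 WRITE a 28 -> keep
  v2 WRITE a 18 -> drop (> snap)
  v3 WRITE b 21 -> skip
  v4 WRITE c 59 -> skip
  v5 WRITE c 59 -> skip
  v6 WRITE c 41 -> skip
  v7 WRITE b 6 -> skip
  v8 WRITE c 1 -> skip
  v9 WRITE b 61 -> skip
  v10 WRITE a 15 -> drop (> snap)
  v11 WRITE b 23 -> skip
  v12 WRITE b 31 -> skip
  v13 WRITE c 3 -> skip
  v14 WRITE c 19 -> skip
  v15 WRITE a 8 -> drop (> snap)
  v16 WRITE b 34 -> skip
  v17 WRITE c 52 -> skip
  v18 WRITE b 15 -> skip
  v19 WRITE a 52 -> drop (> snap)
  v20 WRITE a 2 -> drop (> snap)
  v21 WRITE b 26 -> skip
  v22 WRITE c 68 -> skip
  v23 WRITE b 72 -> skip
  v24 WRITE a 8 -> drop (> snap)
  v25 WRITE c 25 -> skip
Collected: [(1, 28)]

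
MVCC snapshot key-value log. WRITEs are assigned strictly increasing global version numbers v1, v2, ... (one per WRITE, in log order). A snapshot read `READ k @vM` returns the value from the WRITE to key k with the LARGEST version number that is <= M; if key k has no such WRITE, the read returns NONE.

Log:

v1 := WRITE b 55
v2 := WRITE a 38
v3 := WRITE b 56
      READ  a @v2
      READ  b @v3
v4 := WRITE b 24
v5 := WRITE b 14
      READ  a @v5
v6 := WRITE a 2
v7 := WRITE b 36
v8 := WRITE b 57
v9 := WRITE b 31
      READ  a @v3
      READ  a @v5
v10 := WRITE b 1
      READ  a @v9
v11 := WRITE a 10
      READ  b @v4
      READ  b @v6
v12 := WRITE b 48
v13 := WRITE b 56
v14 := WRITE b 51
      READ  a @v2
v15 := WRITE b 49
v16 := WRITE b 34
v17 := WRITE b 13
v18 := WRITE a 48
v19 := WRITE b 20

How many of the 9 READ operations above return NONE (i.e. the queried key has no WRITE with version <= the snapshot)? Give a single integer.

Answer: 0

Derivation:
v1: WRITE b=55  (b history now [(1, 55)])
v2: WRITE a=38  (a history now [(2, 38)])
v3: WRITE b=56  (b history now [(1, 55), (3, 56)])
READ a @v2: history=[(2, 38)] -> pick v2 -> 38
READ b @v3: history=[(1, 55), (3, 56)] -> pick v3 -> 56
v4: WRITE b=24  (b history now [(1, 55), (3, 56), (4, 24)])
v5: WRITE b=14  (b history now [(1, 55), (3, 56), (4, 24), (5, 14)])
READ a @v5: history=[(2, 38)] -> pick v2 -> 38
v6: WRITE a=2  (a history now [(2, 38), (6, 2)])
v7: WRITE b=36  (b history now [(1, 55), (3, 56), (4, 24), (5, 14), (7, 36)])
v8: WRITE b=57  (b history now [(1, 55), (3, 56), (4, 24), (5, 14), (7, 36), (8, 57)])
v9: WRITE b=31  (b history now [(1, 55), (3, 56), (4, 24), (5, 14), (7, 36), (8, 57), (9, 31)])
READ a @v3: history=[(2, 38), (6, 2)] -> pick v2 -> 38
READ a @v5: history=[(2, 38), (6, 2)] -> pick v2 -> 38
v10: WRITE b=1  (b history now [(1, 55), (3, 56), (4, 24), (5, 14), (7, 36), (8, 57), (9, 31), (10, 1)])
READ a @v9: history=[(2, 38), (6, 2)] -> pick v6 -> 2
v11: WRITE a=10  (a history now [(2, 38), (6, 2), (11, 10)])
READ b @v4: history=[(1, 55), (3, 56), (4, 24), (5, 14), (7, 36), (8, 57), (9, 31), (10, 1)] -> pick v4 -> 24
READ b @v6: history=[(1, 55), (3, 56), (4, 24), (5, 14), (7, 36), (8, 57), (9, 31), (10, 1)] -> pick v5 -> 14
v12: WRITE b=48  (b history now [(1, 55), (3, 56), (4, 24), (5, 14), (7, 36), (8, 57), (9, 31), (10, 1), (12, 48)])
v13: WRITE b=56  (b history now [(1, 55), (3, 56), (4, 24), (5, 14), (7, 36), (8, 57), (9, 31), (10, 1), (12, 48), (13, 56)])
v14: WRITE b=51  (b history now [(1, 55), (3, 56), (4, 24), (5, 14), (7, 36), (8, 57), (9, 31), (10, 1), (12, 48), (13, 56), (14, 51)])
READ a @v2: history=[(2, 38), (6, 2), (11, 10)] -> pick v2 -> 38
v15: WRITE b=49  (b history now [(1, 55), (3, 56), (4, 24), (5, 14), (7, 36), (8, 57), (9, 31), (10, 1), (12, 48), (13, 56), (14, 51), (15, 49)])
v16: WRITE b=34  (b history now [(1, 55), (3, 56), (4, 24), (5, 14), (7, 36), (8, 57), (9, 31), (10, 1), (12, 48), (13, 56), (14, 51), (15, 49), (16, 34)])
v17: WRITE b=13  (b history now [(1, 55), (3, 56), (4, 24), (5, 14), (7, 36), (8, 57), (9, 31), (10, 1), (12, 48), (13, 56), (14, 51), (15, 49), (16, 34), (17, 13)])
v18: WRITE a=48  (a history now [(2, 38), (6, 2), (11, 10), (18, 48)])
v19: WRITE b=20  (b history now [(1, 55), (3, 56), (4, 24), (5, 14), (7, 36), (8, 57), (9, 31), (10, 1), (12, 48), (13, 56), (14, 51), (15, 49), (16, 34), (17, 13), (19, 20)])
Read results in order: ['38', '56', '38', '38', '38', '2', '24', '14', '38']
NONE count = 0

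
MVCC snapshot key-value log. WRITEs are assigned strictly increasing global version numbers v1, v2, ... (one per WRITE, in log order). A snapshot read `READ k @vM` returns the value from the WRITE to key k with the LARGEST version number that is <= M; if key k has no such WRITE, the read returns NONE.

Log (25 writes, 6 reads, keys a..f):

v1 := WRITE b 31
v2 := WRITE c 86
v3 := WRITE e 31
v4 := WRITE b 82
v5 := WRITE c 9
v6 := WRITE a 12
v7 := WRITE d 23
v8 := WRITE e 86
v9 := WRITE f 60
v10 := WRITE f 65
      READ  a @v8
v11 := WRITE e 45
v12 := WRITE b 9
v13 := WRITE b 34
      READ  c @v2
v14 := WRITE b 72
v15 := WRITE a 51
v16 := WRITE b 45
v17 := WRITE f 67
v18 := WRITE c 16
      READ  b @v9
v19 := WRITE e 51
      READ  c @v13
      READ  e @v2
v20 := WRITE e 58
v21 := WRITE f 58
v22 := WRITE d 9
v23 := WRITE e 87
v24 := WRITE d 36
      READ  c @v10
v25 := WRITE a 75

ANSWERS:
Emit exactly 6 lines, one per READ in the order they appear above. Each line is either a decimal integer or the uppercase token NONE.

v1: WRITE b=31  (b history now [(1, 31)])
v2: WRITE c=86  (c history now [(2, 86)])
v3: WRITE e=31  (e history now [(3, 31)])
v4: WRITE b=82  (b history now [(1, 31), (4, 82)])
v5: WRITE c=9  (c history now [(2, 86), (5, 9)])
v6: WRITE a=12  (a history now [(6, 12)])
v7: WRITE d=23  (d history now [(7, 23)])
v8: WRITE e=86  (e history now [(3, 31), (8, 86)])
v9: WRITE f=60  (f history now [(9, 60)])
v10: WRITE f=65  (f history now [(9, 60), (10, 65)])
READ a @v8: history=[(6, 12)] -> pick v6 -> 12
v11: WRITE e=45  (e history now [(3, 31), (8, 86), (11, 45)])
v12: WRITE b=9  (b history now [(1, 31), (4, 82), (12, 9)])
v13: WRITE b=34  (b history now [(1, 31), (4, 82), (12, 9), (13, 34)])
READ c @v2: history=[(2, 86), (5, 9)] -> pick v2 -> 86
v14: WRITE b=72  (b history now [(1, 31), (4, 82), (12, 9), (13, 34), (14, 72)])
v15: WRITE a=51  (a history now [(6, 12), (15, 51)])
v16: WRITE b=45  (b history now [(1, 31), (4, 82), (12, 9), (13, 34), (14, 72), (16, 45)])
v17: WRITE f=67  (f history now [(9, 60), (10, 65), (17, 67)])
v18: WRITE c=16  (c history now [(2, 86), (5, 9), (18, 16)])
READ b @v9: history=[(1, 31), (4, 82), (12, 9), (13, 34), (14, 72), (16, 45)] -> pick v4 -> 82
v19: WRITE e=51  (e history now [(3, 31), (8, 86), (11, 45), (19, 51)])
READ c @v13: history=[(2, 86), (5, 9), (18, 16)] -> pick v5 -> 9
READ e @v2: history=[(3, 31), (8, 86), (11, 45), (19, 51)] -> no version <= 2 -> NONE
v20: WRITE e=58  (e history now [(3, 31), (8, 86), (11, 45), (19, 51), (20, 58)])
v21: WRITE f=58  (f history now [(9, 60), (10, 65), (17, 67), (21, 58)])
v22: WRITE d=9  (d history now [(7, 23), (22, 9)])
v23: WRITE e=87  (e history now [(3, 31), (8, 86), (11, 45), (19, 51), (20, 58), (23, 87)])
v24: WRITE d=36  (d history now [(7, 23), (22, 9), (24, 36)])
READ c @v10: history=[(2, 86), (5, 9), (18, 16)] -> pick v5 -> 9
v25: WRITE a=75  (a history now [(6, 12), (15, 51), (25, 75)])

Answer: 12
86
82
9
NONE
9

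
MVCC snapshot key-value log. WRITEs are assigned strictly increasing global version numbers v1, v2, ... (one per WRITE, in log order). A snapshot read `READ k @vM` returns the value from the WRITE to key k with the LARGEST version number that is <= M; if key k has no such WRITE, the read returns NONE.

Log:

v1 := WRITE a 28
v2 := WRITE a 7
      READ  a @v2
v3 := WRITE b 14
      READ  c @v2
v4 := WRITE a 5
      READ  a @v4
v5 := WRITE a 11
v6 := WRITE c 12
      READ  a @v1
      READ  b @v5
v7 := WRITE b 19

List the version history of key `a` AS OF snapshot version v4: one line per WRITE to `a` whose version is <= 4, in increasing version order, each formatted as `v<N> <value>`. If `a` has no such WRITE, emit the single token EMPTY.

Scan writes for key=a with version <= 4:
  v1 WRITE a 28 -> keep
  v2 WRITE a 7 -> keep
  v3 WRITE b 14 -> skip
  v4 WRITE a 5 -> keep
  v5 WRITE a 11 -> drop (> snap)
  v6 WRITE c 12 -> skip
  v7 WRITE b 19 -> skip
Collected: [(1, 28), (2, 7), (4, 5)]

Answer: v1 28
v2 7
v4 5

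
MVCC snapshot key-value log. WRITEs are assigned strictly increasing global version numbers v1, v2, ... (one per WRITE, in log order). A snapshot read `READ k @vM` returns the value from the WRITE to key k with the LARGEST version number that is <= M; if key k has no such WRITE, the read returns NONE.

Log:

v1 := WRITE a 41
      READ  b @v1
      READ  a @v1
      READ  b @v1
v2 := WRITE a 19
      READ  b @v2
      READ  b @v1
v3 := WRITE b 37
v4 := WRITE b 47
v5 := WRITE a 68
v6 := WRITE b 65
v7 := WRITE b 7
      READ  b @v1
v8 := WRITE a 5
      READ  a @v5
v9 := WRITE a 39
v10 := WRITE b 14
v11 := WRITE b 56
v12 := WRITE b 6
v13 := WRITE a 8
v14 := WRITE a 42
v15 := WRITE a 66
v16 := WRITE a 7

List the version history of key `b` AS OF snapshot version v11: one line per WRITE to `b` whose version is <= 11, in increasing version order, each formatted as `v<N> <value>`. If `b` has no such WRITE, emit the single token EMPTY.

Answer: v3 37
v4 47
v6 65
v7 7
v10 14
v11 56

Derivation:
Scan writes for key=b with version <= 11:
  v1 WRITE a 41 -> skip
  v2 WRITE a 19 -> skip
  v3 WRITE b 37 -> keep
  v4 WRITE b 47 -> keep
  v5 WRITE a 68 -> skip
  v6 WRITE b 65 -> keep
  v7 WRITE b 7 -> keep
  v8 WRITE a 5 -> skip
  v9 WRITE a 39 -> skip
  v10 WRITE b 14 -> keep
  v11 WRITE b 56 -> keep
  v12 WRITE b 6 -> drop (> snap)
  v13 WRITE a 8 -> skip
  v14 WRITE a 42 -> skip
  v15 WRITE a 66 -> skip
  v16 WRITE a 7 -> skip
Collected: [(3, 37), (4, 47), (6, 65), (7, 7), (10, 14), (11, 56)]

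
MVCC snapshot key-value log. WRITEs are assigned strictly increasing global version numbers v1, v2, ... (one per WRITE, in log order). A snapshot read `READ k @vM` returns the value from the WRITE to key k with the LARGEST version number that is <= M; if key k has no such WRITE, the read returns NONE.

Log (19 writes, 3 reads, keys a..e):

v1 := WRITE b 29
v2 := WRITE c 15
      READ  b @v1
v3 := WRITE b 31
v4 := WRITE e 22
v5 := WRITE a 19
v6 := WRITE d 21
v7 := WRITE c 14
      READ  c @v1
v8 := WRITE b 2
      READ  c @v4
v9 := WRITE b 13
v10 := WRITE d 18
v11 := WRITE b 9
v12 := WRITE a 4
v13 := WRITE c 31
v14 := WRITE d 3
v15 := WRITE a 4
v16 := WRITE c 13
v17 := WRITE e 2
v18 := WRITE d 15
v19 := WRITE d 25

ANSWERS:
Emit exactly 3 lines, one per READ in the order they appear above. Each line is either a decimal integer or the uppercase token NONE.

v1: WRITE b=29  (b history now [(1, 29)])
v2: WRITE c=15  (c history now [(2, 15)])
READ b @v1: history=[(1, 29)] -> pick v1 -> 29
v3: WRITE b=31  (b history now [(1, 29), (3, 31)])
v4: WRITE e=22  (e history now [(4, 22)])
v5: WRITE a=19  (a history now [(5, 19)])
v6: WRITE d=21  (d history now [(6, 21)])
v7: WRITE c=14  (c history now [(2, 15), (7, 14)])
READ c @v1: history=[(2, 15), (7, 14)] -> no version <= 1 -> NONE
v8: WRITE b=2  (b history now [(1, 29), (3, 31), (8, 2)])
READ c @v4: history=[(2, 15), (7, 14)] -> pick v2 -> 15
v9: WRITE b=13  (b history now [(1, 29), (3, 31), (8, 2), (9, 13)])
v10: WRITE d=18  (d history now [(6, 21), (10, 18)])
v11: WRITE b=9  (b history now [(1, 29), (3, 31), (8, 2), (9, 13), (11, 9)])
v12: WRITE a=4  (a history now [(5, 19), (12, 4)])
v13: WRITE c=31  (c history now [(2, 15), (7, 14), (13, 31)])
v14: WRITE d=3  (d history now [(6, 21), (10, 18), (14, 3)])
v15: WRITE a=4  (a history now [(5, 19), (12, 4), (15, 4)])
v16: WRITE c=13  (c history now [(2, 15), (7, 14), (13, 31), (16, 13)])
v17: WRITE e=2  (e history now [(4, 22), (17, 2)])
v18: WRITE d=15  (d history now [(6, 21), (10, 18), (14, 3), (18, 15)])
v19: WRITE d=25  (d history now [(6, 21), (10, 18), (14, 3), (18, 15), (19, 25)])

Answer: 29
NONE
15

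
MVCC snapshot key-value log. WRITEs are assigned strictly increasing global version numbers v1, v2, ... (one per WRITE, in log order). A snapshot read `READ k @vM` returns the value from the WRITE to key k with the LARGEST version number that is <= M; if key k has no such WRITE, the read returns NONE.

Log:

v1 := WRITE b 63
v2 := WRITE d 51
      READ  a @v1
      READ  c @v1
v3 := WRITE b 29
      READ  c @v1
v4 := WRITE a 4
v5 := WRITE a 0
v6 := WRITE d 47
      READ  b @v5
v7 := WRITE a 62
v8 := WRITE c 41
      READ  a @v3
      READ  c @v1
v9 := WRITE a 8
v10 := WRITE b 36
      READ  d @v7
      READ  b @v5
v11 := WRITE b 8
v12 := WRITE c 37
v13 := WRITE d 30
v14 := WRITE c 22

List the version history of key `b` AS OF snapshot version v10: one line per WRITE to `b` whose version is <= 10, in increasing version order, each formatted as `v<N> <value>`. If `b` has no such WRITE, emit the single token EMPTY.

Scan writes for key=b with version <= 10:
  v1 WRITE b 63 -> keep
  v2 WRITE d 51 -> skip
  v3 WRITE b 29 -> keep
  v4 WRITE a 4 -> skip
  v5 WRITE a 0 -> skip
  v6 WRITE d 47 -> skip
  v7 WRITE a 62 -> skip
  v8 WRITE c 41 -> skip
  v9 WRITE a 8 -> skip
  v10 WRITE b 36 -> keep
  v11 WRITE b 8 -> drop (> snap)
  v12 WRITE c 37 -> skip
  v13 WRITE d 30 -> skip
  v14 WRITE c 22 -> skip
Collected: [(1, 63), (3, 29), (10, 36)]

Answer: v1 63
v3 29
v10 36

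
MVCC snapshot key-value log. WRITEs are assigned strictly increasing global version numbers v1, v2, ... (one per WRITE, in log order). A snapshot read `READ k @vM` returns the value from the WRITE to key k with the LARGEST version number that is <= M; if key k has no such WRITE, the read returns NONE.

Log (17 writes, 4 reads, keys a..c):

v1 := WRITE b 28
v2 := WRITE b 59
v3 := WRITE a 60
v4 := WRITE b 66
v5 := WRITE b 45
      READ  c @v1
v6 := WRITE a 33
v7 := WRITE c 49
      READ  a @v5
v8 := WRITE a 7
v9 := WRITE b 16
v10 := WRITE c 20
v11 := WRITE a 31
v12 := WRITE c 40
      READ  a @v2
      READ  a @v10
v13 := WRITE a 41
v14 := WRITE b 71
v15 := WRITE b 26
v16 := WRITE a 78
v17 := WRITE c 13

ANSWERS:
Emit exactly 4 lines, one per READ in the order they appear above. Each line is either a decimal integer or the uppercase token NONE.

v1: WRITE b=28  (b history now [(1, 28)])
v2: WRITE b=59  (b history now [(1, 28), (2, 59)])
v3: WRITE a=60  (a history now [(3, 60)])
v4: WRITE b=66  (b history now [(1, 28), (2, 59), (4, 66)])
v5: WRITE b=45  (b history now [(1, 28), (2, 59), (4, 66), (5, 45)])
READ c @v1: history=[] -> no version <= 1 -> NONE
v6: WRITE a=33  (a history now [(3, 60), (6, 33)])
v7: WRITE c=49  (c history now [(7, 49)])
READ a @v5: history=[(3, 60), (6, 33)] -> pick v3 -> 60
v8: WRITE a=7  (a history now [(3, 60), (6, 33), (8, 7)])
v9: WRITE b=16  (b history now [(1, 28), (2, 59), (4, 66), (5, 45), (9, 16)])
v10: WRITE c=20  (c history now [(7, 49), (10, 20)])
v11: WRITE a=31  (a history now [(3, 60), (6, 33), (8, 7), (11, 31)])
v12: WRITE c=40  (c history now [(7, 49), (10, 20), (12, 40)])
READ a @v2: history=[(3, 60), (6, 33), (8, 7), (11, 31)] -> no version <= 2 -> NONE
READ a @v10: history=[(3, 60), (6, 33), (8, 7), (11, 31)] -> pick v8 -> 7
v13: WRITE a=41  (a history now [(3, 60), (6, 33), (8, 7), (11, 31), (13, 41)])
v14: WRITE b=71  (b history now [(1, 28), (2, 59), (4, 66), (5, 45), (9, 16), (14, 71)])
v15: WRITE b=26  (b history now [(1, 28), (2, 59), (4, 66), (5, 45), (9, 16), (14, 71), (15, 26)])
v16: WRITE a=78  (a history now [(3, 60), (6, 33), (8, 7), (11, 31), (13, 41), (16, 78)])
v17: WRITE c=13  (c history now [(7, 49), (10, 20), (12, 40), (17, 13)])

Answer: NONE
60
NONE
7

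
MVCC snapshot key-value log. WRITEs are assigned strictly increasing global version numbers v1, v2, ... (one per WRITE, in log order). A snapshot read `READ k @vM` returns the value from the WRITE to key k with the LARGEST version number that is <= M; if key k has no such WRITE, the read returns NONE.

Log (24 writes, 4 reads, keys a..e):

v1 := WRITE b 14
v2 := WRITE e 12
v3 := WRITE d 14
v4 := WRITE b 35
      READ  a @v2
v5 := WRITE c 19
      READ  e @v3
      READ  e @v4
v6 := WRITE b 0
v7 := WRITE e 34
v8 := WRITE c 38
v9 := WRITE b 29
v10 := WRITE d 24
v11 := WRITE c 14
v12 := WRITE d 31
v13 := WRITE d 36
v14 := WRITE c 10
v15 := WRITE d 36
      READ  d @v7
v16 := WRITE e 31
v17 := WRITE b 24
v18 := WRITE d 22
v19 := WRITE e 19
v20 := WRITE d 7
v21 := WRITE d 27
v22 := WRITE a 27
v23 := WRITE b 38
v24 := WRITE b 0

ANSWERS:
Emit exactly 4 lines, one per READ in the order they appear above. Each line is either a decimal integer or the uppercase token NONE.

v1: WRITE b=14  (b history now [(1, 14)])
v2: WRITE e=12  (e history now [(2, 12)])
v3: WRITE d=14  (d history now [(3, 14)])
v4: WRITE b=35  (b history now [(1, 14), (4, 35)])
READ a @v2: history=[] -> no version <= 2 -> NONE
v5: WRITE c=19  (c history now [(5, 19)])
READ e @v3: history=[(2, 12)] -> pick v2 -> 12
READ e @v4: history=[(2, 12)] -> pick v2 -> 12
v6: WRITE b=0  (b history now [(1, 14), (4, 35), (6, 0)])
v7: WRITE e=34  (e history now [(2, 12), (7, 34)])
v8: WRITE c=38  (c history now [(5, 19), (8, 38)])
v9: WRITE b=29  (b history now [(1, 14), (4, 35), (6, 0), (9, 29)])
v10: WRITE d=24  (d history now [(3, 14), (10, 24)])
v11: WRITE c=14  (c history now [(5, 19), (8, 38), (11, 14)])
v12: WRITE d=31  (d history now [(3, 14), (10, 24), (12, 31)])
v13: WRITE d=36  (d history now [(3, 14), (10, 24), (12, 31), (13, 36)])
v14: WRITE c=10  (c history now [(5, 19), (8, 38), (11, 14), (14, 10)])
v15: WRITE d=36  (d history now [(3, 14), (10, 24), (12, 31), (13, 36), (15, 36)])
READ d @v7: history=[(3, 14), (10, 24), (12, 31), (13, 36), (15, 36)] -> pick v3 -> 14
v16: WRITE e=31  (e history now [(2, 12), (7, 34), (16, 31)])
v17: WRITE b=24  (b history now [(1, 14), (4, 35), (6, 0), (9, 29), (17, 24)])
v18: WRITE d=22  (d history now [(3, 14), (10, 24), (12, 31), (13, 36), (15, 36), (18, 22)])
v19: WRITE e=19  (e history now [(2, 12), (7, 34), (16, 31), (19, 19)])
v20: WRITE d=7  (d history now [(3, 14), (10, 24), (12, 31), (13, 36), (15, 36), (18, 22), (20, 7)])
v21: WRITE d=27  (d history now [(3, 14), (10, 24), (12, 31), (13, 36), (15, 36), (18, 22), (20, 7), (21, 27)])
v22: WRITE a=27  (a history now [(22, 27)])
v23: WRITE b=38  (b history now [(1, 14), (4, 35), (6, 0), (9, 29), (17, 24), (23, 38)])
v24: WRITE b=0  (b history now [(1, 14), (4, 35), (6, 0), (9, 29), (17, 24), (23, 38), (24, 0)])

Answer: NONE
12
12
14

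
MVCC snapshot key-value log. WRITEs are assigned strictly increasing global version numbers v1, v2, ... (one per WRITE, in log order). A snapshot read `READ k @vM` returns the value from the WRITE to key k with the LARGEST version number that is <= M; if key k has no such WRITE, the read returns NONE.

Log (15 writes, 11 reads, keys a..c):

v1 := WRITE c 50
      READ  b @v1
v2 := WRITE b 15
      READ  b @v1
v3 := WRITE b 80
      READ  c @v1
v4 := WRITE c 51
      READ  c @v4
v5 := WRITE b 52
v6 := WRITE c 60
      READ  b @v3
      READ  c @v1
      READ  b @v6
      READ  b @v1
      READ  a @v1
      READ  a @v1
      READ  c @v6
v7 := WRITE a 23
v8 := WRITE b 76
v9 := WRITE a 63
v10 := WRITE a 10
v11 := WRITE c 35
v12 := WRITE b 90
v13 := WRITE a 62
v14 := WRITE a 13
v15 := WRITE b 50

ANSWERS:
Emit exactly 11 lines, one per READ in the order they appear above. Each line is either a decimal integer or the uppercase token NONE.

Answer: NONE
NONE
50
51
80
50
52
NONE
NONE
NONE
60

Derivation:
v1: WRITE c=50  (c history now [(1, 50)])
READ b @v1: history=[] -> no version <= 1 -> NONE
v2: WRITE b=15  (b history now [(2, 15)])
READ b @v1: history=[(2, 15)] -> no version <= 1 -> NONE
v3: WRITE b=80  (b history now [(2, 15), (3, 80)])
READ c @v1: history=[(1, 50)] -> pick v1 -> 50
v4: WRITE c=51  (c history now [(1, 50), (4, 51)])
READ c @v4: history=[(1, 50), (4, 51)] -> pick v4 -> 51
v5: WRITE b=52  (b history now [(2, 15), (3, 80), (5, 52)])
v6: WRITE c=60  (c history now [(1, 50), (4, 51), (6, 60)])
READ b @v3: history=[(2, 15), (3, 80), (5, 52)] -> pick v3 -> 80
READ c @v1: history=[(1, 50), (4, 51), (6, 60)] -> pick v1 -> 50
READ b @v6: history=[(2, 15), (3, 80), (5, 52)] -> pick v5 -> 52
READ b @v1: history=[(2, 15), (3, 80), (5, 52)] -> no version <= 1 -> NONE
READ a @v1: history=[] -> no version <= 1 -> NONE
READ a @v1: history=[] -> no version <= 1 -> NONE
READ c @v6: history=[(1, 50), (4, 51), (6, 60)] -> pick v6 -> 60
v7: WRITE a=23  (a history now [(7, 23)])
v8: WRITE b=76  (b history now [(2, 15), (3, 80), (5, 52), (8, 76)])
v9: WRITE a=63  (a history now [(7, 23), (9, 63)])
v10: WRITE a=10  (a history now [(7, 23), (9, 63), (10, 10)])
v11: WRITE c=35  (c history now [(1, 50), (4, 51), (6, 60), (11, 35)])
v12: WRITE b=90  (b history now [(2, 15), (3, 80), (5, 52), (8, 76), (12, 90)])
v13: WRITE a=62  (a history now [(7, 23), (9, 63), (10, 10), (13, 62)])
v14: WRITE a=13  (a history now [(7, 23), (9, 63), (10, 10), (13, 62), (14, 13)])
v15: WRITE b=50  (b history now [(2, 15), (3, 80), (5, 52), (8, 76), (12, 90), (15, 50)])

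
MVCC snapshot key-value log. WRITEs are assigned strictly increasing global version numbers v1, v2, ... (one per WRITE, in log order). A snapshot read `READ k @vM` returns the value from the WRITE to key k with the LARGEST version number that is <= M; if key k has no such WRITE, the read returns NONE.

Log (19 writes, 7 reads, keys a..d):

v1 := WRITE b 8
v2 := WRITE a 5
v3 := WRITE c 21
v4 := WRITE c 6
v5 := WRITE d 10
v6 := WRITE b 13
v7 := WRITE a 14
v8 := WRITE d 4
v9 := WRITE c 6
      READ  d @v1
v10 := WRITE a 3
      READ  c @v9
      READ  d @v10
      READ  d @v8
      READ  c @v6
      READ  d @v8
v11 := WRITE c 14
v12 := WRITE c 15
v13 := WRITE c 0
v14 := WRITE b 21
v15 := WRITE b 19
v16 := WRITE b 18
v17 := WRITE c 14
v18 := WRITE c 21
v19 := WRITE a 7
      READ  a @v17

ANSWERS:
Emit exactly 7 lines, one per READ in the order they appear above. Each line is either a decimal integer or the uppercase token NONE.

Answer: NONE
6
4
4
6
4
3

Derivation:
v1: WRITE b=8  (b history now [(1, 8)])
v2: WRITE a=5  (a history now [(2, 5)])
v3: WRITE c=21  (c history now [(3, 21)])
v4: WRITE c=6  (c history now [(3, 21), (4, 6)])
v5: WRITE d=10  (d history now [(5, 10)])
v6: WRITE b=13  (b history now [(1, 8), (6, 13)])
v7: WRITE a=14  (a history now [(2, 5), (7, 14)])
v8: WRITE d=4  (d history now [(5, 10), (8, 4)])
v9: WRITE c=6  (c history now [(3, 21), (4, 6), (9, 6)])
READ d @v1: history=[(5, 10), (8, 4)] -> no version <= 1 -> NONE
v10: WRITE a=3  (a history now [(2, 5), (7, 14), (10, 3)])
READ c @v9: history=[(3, 21), (4, 6), (9, 6)] -> pick v9 -> 6
READ d @v10: history=[(5, 10), (8, 4)] -> pick v8 -> 4
READ d @v8: history=[(5, 10), (8, 4)] -> pick v8 -> 4
READ c @v6: history=[(3, 21), (4, 6), (9, 6)] -> pick v4 -> 6
READ d @v8: history=[(5, 10), (8, 4)] -> pick v8 -> 4
v11: WRITE c=14  (c history now [(3, 21), (4, 6), (9, 6), (11, 14)])
v12: WRITE c=15  (c history now [(3, 21), (4, 6), (9, 6), (11, 14), (12, 15)])
v13: WRITE c=0  (c history now [(3, 21), (4, 6), (9, 6), (11, 14), (12, 15), (13, 0)])
v14: WRITE b=21  (b history now [(1, 8), (6, 13), (14, 21)])
v15: WRITE b=19  (b history now [(1, 8), (6, 13), (14, 21), (15, 19)])
v16: WRITE b=18  (b history now [(1, 8), (6, 13), (14, 21), (15, 19), (16, 18)])
v17: WRITE c=14  (c history now [(3, 21), (4, 6), (9, 6), (11, 14), (12, 15), (13, 0), (17, 14)])
v18: WRITE c=21  (c history now [(3, 21), (4, 6), (9, 6), (11, 14), (12, 15), (13, 0), (17, 14), (18, 21)])
v19: WRITE a=7  (a history now [(2, 5), (7, 14), (10, 3), (19, 7)])
READ a @v17: history=[(2, 5), (7, 14), (10, 3), (19, 7)] -> pick v10 -> 3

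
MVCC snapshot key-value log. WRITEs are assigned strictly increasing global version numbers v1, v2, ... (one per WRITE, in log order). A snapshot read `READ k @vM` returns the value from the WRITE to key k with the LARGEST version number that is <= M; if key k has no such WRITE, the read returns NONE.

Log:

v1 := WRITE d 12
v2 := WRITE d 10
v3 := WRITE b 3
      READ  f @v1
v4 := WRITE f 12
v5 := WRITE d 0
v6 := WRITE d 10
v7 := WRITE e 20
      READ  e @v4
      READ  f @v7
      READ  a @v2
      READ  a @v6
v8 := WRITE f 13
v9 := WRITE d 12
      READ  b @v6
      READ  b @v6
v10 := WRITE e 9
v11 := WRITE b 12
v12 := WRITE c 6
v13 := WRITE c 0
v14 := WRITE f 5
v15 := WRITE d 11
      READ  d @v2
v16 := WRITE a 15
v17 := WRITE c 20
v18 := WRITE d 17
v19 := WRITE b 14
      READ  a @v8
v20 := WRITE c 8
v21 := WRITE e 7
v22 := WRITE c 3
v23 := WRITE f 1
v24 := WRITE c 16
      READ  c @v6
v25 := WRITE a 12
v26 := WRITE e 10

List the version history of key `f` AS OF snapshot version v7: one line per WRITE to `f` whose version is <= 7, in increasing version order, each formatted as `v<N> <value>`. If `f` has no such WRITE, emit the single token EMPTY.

Scan writes for key=f with version <= 7:
  v1 WRITE d 12 -> skip
  v2 WRITE d 10 -> skip
  v3 WRITE b 3 -> skip
  v4 WRITE f 12 -> keep
  v5 WRITE d 0 -> skip
  v6 WRITE d 10 -> skip
  v7 WRITE e 20 -> skip
  v8 WRITE f 13 -> drop (> snap)
  v9 WRITE d 12 -> skip
  v10 WRITE e 9 -> skip
  v11 WRITE b 12 -> skip
  v12 WRITE c 6 -> skip
  v13 WRITE c 0 -> skip
  v14 WRITE f 5 -> drop (> snap)
  v15 WRITE d 11 -> skip
  v16 WRITE a 15 -> skip
  v17 WRITE c 20 -> skip
  v18 WRITE d 17 -> skip
  v19 WRITE b 14 -> skip
  v20 WRITE c 8 -> skip
  v21 WRITE e 7 -> skip
  v22 WRITE c 3 -> skip
  v23 WRITE f 1 -> drop (> snap)
  v24 WRITE c 16 -> skip
  v25 WRITE a 12 -> skip
  v26 WRITE e 10 -> skip
Collected: [(4, 12)]

Answer: v4 12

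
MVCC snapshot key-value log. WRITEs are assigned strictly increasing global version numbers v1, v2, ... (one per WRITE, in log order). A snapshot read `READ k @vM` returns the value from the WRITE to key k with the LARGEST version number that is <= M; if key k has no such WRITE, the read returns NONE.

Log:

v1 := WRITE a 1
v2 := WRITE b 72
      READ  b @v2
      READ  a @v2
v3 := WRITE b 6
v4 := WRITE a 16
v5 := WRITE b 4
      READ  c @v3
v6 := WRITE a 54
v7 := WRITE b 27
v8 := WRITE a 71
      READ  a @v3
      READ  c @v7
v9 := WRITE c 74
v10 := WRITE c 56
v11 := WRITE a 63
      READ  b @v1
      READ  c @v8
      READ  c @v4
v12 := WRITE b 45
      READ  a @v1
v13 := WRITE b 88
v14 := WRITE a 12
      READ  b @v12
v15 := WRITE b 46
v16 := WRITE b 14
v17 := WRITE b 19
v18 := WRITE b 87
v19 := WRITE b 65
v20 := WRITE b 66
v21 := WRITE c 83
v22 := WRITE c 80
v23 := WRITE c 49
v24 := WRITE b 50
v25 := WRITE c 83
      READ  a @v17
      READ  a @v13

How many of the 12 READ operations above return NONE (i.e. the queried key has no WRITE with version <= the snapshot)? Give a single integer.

v1: WRITE a=1  (a history now [(1, 1)])
v2: WRITE b=72  (b history now [(2, 72)])
READ b @v2: history=[(2, 72)] -> pick v2 -> 72
READ a @v2: history=[(1, 1)] -> pick v1 -> 1
v3: WRITE b=6  (b history now [(2, 72), (3, 6)])
v4: WRITE a=16  (a history now [(1, 1), (4, 16)])
v5: WRITE b=4  (b history now [(2, 72), (3, 6), (5, 4)])
READ c @v3: history=[] -> no version <= 3 -> NONE
v6: WRITE a=54  (a history now [(1, 1), (4, 16), (6, 54)])
v7: WRITE b=27  (b history now [(2, 72), (3, 6), (5, 4), (7, 27)])
v8: WRITE a=71  (a history now [(1, 1), (4, 16), (6, 54), (8, 71)])
READ a @v3: history=[(1, 1), (4, 16), (6, 54), (8, 71)] -> pick v1 -> 1
READ c @v7: history=[] -> no version <= 7 -> NONE
v9: WRITE c=74  (c history now [(9, 74)])
v10: WRITE c=56  (c history now [(9, 74), (10, 56)])
v11: WRITE a=63  (a history now [(1, 1), (4, 16), (6, 54), (8, 71), (11, 63)])
READ b @v1: history=[(2, 72), (3, 6), (5, 4), (7, 27)] -> no version <= 1 -> NONE
READ c @v8: history=[(9, 74), (10, 56)] -> no version <= 8 -> NONE
READ c @v4: history=[(9, 74), (10, 56)] -> no version <= 4 -> NONE
v12: WRITE b=45  (b history now [(2, 72), (3, 6), (5, 4), (7, 27), (12, 45)])
READ a @v1: history=[(1, 1), (4, 16), (6, 54), (8, 71), (11, 63)] -> pick v1 -> 1
v13: WRITE b=88  (b history now [(2, 72), (3, 6), (5, 4), (7, 27), (12, 45), (13, 88)])
v14: WRITE a=12  (a history now [(1, 1), (4, 16), (6, 54), (8, 71), (11, 63), (14, 12)])
READ b @v12: history=[(2, 72), (3, 6), (5, 4), (7, 27), (12, 45), (13, 88)] -> pick v12 -> 45
v15: WRITE b=46  (b history now [(2, 72), (3, 6), (5, 4), (7, 27), (12, 45), (13, 88), (15, 46)])
v16: WRITE b=14  (b history now [(2, 72), (3, 6), (5, 4), (7, 27), (12, 45), (13, 88), (15, 46), (16, 14)])
v17: WRITE b=19  (b history now [(2, 72), (3, 6), (5, 4), (7, 27), (12, 45), (13, 88), (15, 46), (16, 14), (17, 19)])
v18: WRITE b=87  (b history now [(2, 72), (3, 6), (5, 4), (7, 27), (12, 45), (13, 88), (15, 46), (16, 14), (17, 19), (18, 87)])
v19: WRITE b=65  (b history now [(2, 72), (3, 6), (5, 4), (7, 27), (12, 45), (13, 88), (15, 46), (16, 14), (17, 19), (18, 87), (19, 65)])
v20: WRITE b=66  (b history now [(2, 72), (3, 6), (5, 4), (7, 27), (12, 45), (13, 88), (15, 46), (16, 14), (17, 19), (18, 87), (19, 65), (20, 66)])
v21: WRITE c=83  (c history now [(9, 74), (10, 56), (21, 83)])
v22: WRITE c=80  (c history now [(9, 74), (10, 56), (21, 83), (22, 80)])
v23: WRITE c=49  (c history now [(9, 74), (10, 56), (21, 83), (22, 80), (23, 49)])
v24: WRITE b=50  (b history now [(2, 72), (3, 6), (5, 4), (7, 27), (12, 45), (13, 88), (15, 46), (16, 14), (17, 19), (18, 87), (19, 65), (20, 66), (24, 50)])
v25: WRITE c=83  (c history now [(9, 74), (10, 56), (21, 83), (22, 80), (23, 49), (25, 83)])
READ a @v17: history=[(1, 1), (4, 16), (6, 54), (8, 71), (11, 63), (14, 12)] -> pick v14 -> 12
READ a @v13: history=[(1, 1), (4, 16), (6, 54), (8, 71), (11, 63), (14, 12)] -> pick v11 -> 63
Read results in order: ['72', '1', 'NONE', '1', 'NONE', 'NONE', 'NONE', 'NONE', '1', '45', '12', '63']
NONE count = 5

Answer: 5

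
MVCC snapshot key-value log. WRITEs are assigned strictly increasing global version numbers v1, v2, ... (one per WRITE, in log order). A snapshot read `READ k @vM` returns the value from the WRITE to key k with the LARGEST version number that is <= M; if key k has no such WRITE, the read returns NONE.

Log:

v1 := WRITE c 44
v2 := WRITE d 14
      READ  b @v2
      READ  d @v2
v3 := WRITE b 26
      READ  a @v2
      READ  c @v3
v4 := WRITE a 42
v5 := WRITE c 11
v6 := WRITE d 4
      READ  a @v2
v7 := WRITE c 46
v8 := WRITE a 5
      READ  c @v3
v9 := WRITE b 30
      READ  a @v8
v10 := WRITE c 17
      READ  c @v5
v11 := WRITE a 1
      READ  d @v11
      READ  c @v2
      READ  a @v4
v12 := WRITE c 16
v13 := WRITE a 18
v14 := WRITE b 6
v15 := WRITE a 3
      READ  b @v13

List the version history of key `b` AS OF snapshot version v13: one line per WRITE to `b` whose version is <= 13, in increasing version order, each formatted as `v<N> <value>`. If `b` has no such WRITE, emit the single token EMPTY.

Scan writes for key=b with version <= 13:
  v1 WRITE c 44 -> skip
  v2 WRITE d 14 -> skip
  v3 WRITE b 26 -> keep
  v4 WRITE a 42 -> skip
  v5 WRITE c 11 -> skip
  v6 WRITE d 4 -> skip
  v7 WRITE c 46 -> skip
  v8 WRITE a 5 -> skip
  v9 WRITE b 30 -> keep
  v10 WRITE c 17 -> skip
  v11 WRITE a 1 -> skip
  v12 WRITE c 16 -> skip
  v13 WRITE a 18 -> skip
  v14 WRITE b 6 -> drop (> snap)
  v15 WRITE a 3 -> skip
Collected: [(3, 26), (9, 30)]

Answer: v3 26
v9 30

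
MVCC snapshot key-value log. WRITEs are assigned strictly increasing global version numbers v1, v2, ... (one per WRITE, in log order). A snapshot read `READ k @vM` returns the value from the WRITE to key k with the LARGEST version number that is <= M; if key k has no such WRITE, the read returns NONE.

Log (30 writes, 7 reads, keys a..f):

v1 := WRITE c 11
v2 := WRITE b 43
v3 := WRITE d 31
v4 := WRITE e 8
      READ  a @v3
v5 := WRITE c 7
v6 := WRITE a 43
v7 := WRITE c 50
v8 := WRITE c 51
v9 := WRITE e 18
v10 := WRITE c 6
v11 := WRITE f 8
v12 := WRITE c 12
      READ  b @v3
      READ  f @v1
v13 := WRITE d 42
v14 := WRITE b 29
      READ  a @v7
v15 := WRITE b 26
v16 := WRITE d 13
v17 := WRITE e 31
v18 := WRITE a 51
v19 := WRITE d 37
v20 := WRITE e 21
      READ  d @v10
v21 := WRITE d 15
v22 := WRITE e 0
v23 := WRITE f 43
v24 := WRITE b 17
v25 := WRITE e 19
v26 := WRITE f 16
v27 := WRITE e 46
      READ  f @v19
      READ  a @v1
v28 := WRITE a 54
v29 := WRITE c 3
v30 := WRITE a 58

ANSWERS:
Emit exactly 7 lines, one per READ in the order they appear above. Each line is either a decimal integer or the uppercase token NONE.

v1: WRITE c=11  (c history now [(1, 11)])
v2: WRITE b=43  (b history now [(2, 43)])
v3: WRITE d=31  (d history now [(3, 31)])
v4: WRITE e=8  (e history now [(4, 8)])
READ a @v3: history=[] -> no version <= 3 -> NONE
v5: WRITE c=7  (c history now [(1, 11), (5, 7)])
v6: WRITE a=43  (a history now [(6, 43)])
v7: WRITE c=50  (c history now [(1, 11), (5, 7), (7, 50)])
v8: WRITE c=51  (c history now [(1, 11), (5, 7), (7, 50), (8, 51)])
v9: WRITE e=18  (e history now [(4, 8), (9, 18)])
v10: WRITE c=6  (c history now [(1, 11), (5, 7), (7, 50), (8, 51), (10, 6)])
v11: WRITE f=8  (f history now [(11, 8)])
v12: WRITE c=12  (c history now [(1, 11), (5, 7), (7, 50), (8, 51), (10, 6), (12, 12)])
READ b @v3: history=[(2, 43)] -> pick v2 -> 43
READ f @v1: history=[(11, 8)] -> no version <= 1 -> NONE
v13: WRITE d=42  (d history now [(3, 31), (13, 42)])
v14: WRITE b=29  (b history now [(2, 43), (14, 29)])
READ a @v7: history=[(6, 43)] -> pick v6 -> 43
v15: WRITE b=26  (b history now [(2, 43), (14, 29), (15, 26)])
v16: WRITE d=13  (d history now [(3, 31), (13, 42), (16, 13)])
v17: WRITE e=31  (e history now [(4, 8), (9, 18), (17, 31)])
v18: WRITE a=51  (a history now [(6, 43), (18, 51)])
v19: WRITE d=37  (d history now [(3, 31), (13, 42), (16, 13), (19, 37)])
v20: WRITE e=21  (e history now [(4, 8), (9, 18), (17, 31), (20, 21)])
READ d @v10: history=[(3, 31), (13, 42), (16, 13), (19, 37)] -> pick v3 -> 31
v21: WRITE d=15  (d history now [(3, 31), (13, 42), (16, 13), (19, 37), (21, 15)])
v22: WRITE e=0  (e history now [(4, 8), (9, 18), (17, 31), (20, 21), (22, 0)])
v23: WRITE f=43  (f history now [(11, 8), (23, 43)])
v24: WRITE b=17  (b history now [(2, 43), (14, 29), (15, 26), (24, 17)])
v25: WRITE e=19  (e history now [(4, 8), (9, 18), (17, 31), (20, 21), (22, 0), (25, 19)])
v26: WRITE f=16  (f history now [(11, 8), (23, 43), (26, 16)])
v27: WRITE e=46  (e history now [(4, 8), (9, 18), (17, 31), (20, 21), (22, 0), (25, 19), (27, 46)])
READ f @v19: history=[(11, 8), (23, 43), (26, 16)] -> pick v11 -> 8
READ a @v1: history=[(6, 43), (18, 51)] -> no version <= 1 -> NONE
v28: WRITE a=54  (a history now [(6, 43), (18, 51), (28, 54)])
v29: WRITE c=3  (c history now [(1, 11), (5, 7), (7, 50), (8, 51), (10, 6), (12, 12), (29, 3)])
v30: WRITE a=58  (a history now [(6, 43), (18, 51), (28, 54), (30, 58)])

Answer: NONE
43
NONE
43
31
8
NONE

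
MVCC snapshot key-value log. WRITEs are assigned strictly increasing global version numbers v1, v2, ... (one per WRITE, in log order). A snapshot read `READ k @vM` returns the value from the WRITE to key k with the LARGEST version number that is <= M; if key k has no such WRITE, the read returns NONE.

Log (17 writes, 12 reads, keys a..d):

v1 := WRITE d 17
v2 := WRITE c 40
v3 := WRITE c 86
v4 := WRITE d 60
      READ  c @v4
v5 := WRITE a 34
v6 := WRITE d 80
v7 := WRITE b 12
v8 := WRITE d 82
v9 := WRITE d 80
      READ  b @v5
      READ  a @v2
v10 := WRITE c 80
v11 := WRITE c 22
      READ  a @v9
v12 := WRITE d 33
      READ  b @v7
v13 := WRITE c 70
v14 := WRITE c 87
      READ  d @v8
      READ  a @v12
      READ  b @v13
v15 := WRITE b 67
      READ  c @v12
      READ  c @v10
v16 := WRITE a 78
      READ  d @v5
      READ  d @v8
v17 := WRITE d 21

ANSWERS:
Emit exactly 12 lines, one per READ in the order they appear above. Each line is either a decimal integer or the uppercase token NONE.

Answer: 86
NONE
NONE
34
12
82
34
12
22
80
60
82

Derivation:
v1: WRITE d=17  (d history now [(1, 17)])
v2: WRITE c=40  (c history now [(2, 40)])
v3: WRITE c=86  (c history now [(2, 40), (3, 86)])
v4: WRITE d=60  (d history now [(1, 17), (4, 60)])
READ c @v4: history=[(2, 40), (3, 86)] -> pick v3 -> 86
v5: WRITE a=34  (a history now [(5, 34)])
v6: WRITE d=80  (d history now [(1, 17), (4, 60), (6, 80)])
v7: WRITE b=12  (b history now [(7, 12)])
v8: WRITE d=82  (d history now [(1, 17), (4, 60), (6, 80), (8, 82)])
v9: WRITE d=80  (d history now [(1, 17), (4, 60), (6, 80), (8, 82), (9, 80)])
READ b @v5: history=[(7, 12)] -> no version <= 5 -> NONE
READ a @v2: history=[(5, 34)] -> no version <= 2 -> NONE
v10: WRITE c=80  (c history now [(2, 40), (3, 86), (10, 80)])
v11: WRITE c=22  (c history now [(2, 40), (3, 86), (10, 80), (11, 22)])
READ a @v9: history=[(5, 34)] -> pick v5 -> 34
v12: WRITE d=33  (d history now [(1, 17), (4, 60), (6, 80), (8, 82), (9, 80), (12, 33)])
READ b @v7: history=[(7, 12)] -> pick v7 -> 12
v13: WRITE c=70  (c history now [(2, 40), (3, 86), (10, 80), (11, 22), (13, 70)])
v14: WRITE c=87  (c history now [(2, 40), (3, 86), (10, 80), (11, 22), (13, 70), (14, 87)])
READ d @v8: history=[(1, 17), (4, 60), (6, 80), (8, 82), (9, 80), (12, 33)] -> pick v8 -> 82
READ a @v12: history=[(5, 34)] -> pick v5 -> 34
READ b @v13: history=[(7, 12)] -> pick v7 -> 12
v15: WRITE b=67  (b history now [(7, 12), (15, 67)])
READ c @v12: history=[(2, 40), (3, 86), (10, 80), (11, 22), (13, 70), (14, 87)] -> pick v11 -> 22
READ c @v10: history=[(2, 40), (3, 86), (10, 80), (11, 22), (13, 70), (14, 87)] -> pick v10 -> 80
v16: WRITE a=78  (a history now [(5, 34), (16, 78)])
READ d @v5: history=[(1, 17), (4, 60), (6, 80), (8, 82), (9, 80), (12, 33)] -> pick v4 -> 60
READ d @v8: history=[(1, 17), (4, 60), (6, 80), (8, 82), (9, 80), (12, 33)] -> pick v8 -> 82
v17: WRITE d=21  (d history now [(1, 17), (4, 60), (6, 80), (8, 82), (9, 80), (12, 33), (17, 21)])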